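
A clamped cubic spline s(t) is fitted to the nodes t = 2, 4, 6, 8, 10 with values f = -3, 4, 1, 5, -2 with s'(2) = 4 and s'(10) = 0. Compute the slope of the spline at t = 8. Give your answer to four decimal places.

-1.2768

Write m_i for s''(x_i). With h_i = 2, 2, 2, 2 and divided differences Δ_i = 7/2, -3/2, 2, -7/2, the continuity of s' gives the tridiagonal system
  2·m_0 + 8·m_1 + 2·m_2 = 6(Δ_1 - Δ_0) = -30
  2·m_1 + 8·m_2 + 2·m_3 = 6(Δ_2 - Δ_1) = 21
  2·m_2 + 8·m_3 + 2·m_4 = 6(Δ_3 - Δ_2) = -33
Clamped end conditions give two more equations: 2h_0·m_0 + h_0·m_1 = 6(Δ_0 - s'(2)) = -3 and h_3·m_3 + 2h_3·m_4 = 6(s'(10) - Δ_3) = 21.
Solving the tridiagonal system: m_0 = 241/112, m_1 = -325/56, m_2 = 97/16, m_3 = -445/56, m_4 = 1033/112.
On [8, 10], s'(t) = b_3 + 2c_3·(t - 8) + 3d_3·(t - 8)² with b_3 = Δ_3 - h_3(2m_3 + m_4)/6 = -143/112, c_3 = m_3/2 = -445/112, d_3 = (m_4 - m_3)/(6h_3) = 641/448. So s'(8) = -143/112.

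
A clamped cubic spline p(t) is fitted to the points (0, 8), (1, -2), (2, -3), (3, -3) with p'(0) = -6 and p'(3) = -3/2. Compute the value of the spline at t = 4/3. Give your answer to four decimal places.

Put M_i = p'' at the i-th knot. Here h = (1, 1, 1) and Δ = (-10, -1, 0), so the interior equations h_(i-1)·M_(i-1) + 2(h_(i-1)+h_i)·M_i + h_i·M_(i+1) = 6(Δ_i − Δ_(i-1)) read
  1·M_0 + 4·M_1 + 1·M_2 = 6(Δ_1 - Δ_0) = 54
  1·M_1 + 4·M_2 + 1·M_3 = 6(Δ_2 - Δ_1) = 6
Clamped end conditions give two more equations: 2h_0·M_0 + h_0·M_1 = 6(Δ_0 - p'(0)) = -24 and h_2·M_2 + 2h_2·M_3 = 6(p'(3) - Δ_2) = -9.
Forward elimination and back-substitution give M_0 = -109/5, M_1 = 98/5, M_2 = -13/5, M_3 = -16/5.
On [1, 2], p(t) = -2 - 71/10·(t - 1) + 49/5·(t - 1)² - 37/10·(t - 1)³.
With (t - 1) = 1/3: p(4/3) = -461/135.

-3.4148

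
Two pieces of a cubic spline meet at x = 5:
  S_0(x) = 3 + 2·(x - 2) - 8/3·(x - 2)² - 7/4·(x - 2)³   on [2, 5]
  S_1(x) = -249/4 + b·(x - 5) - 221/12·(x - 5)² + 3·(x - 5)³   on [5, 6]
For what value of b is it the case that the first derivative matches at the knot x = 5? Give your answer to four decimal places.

S_0'(x) = 2 - 16/3·(x - 2) - 21/4·(x - 2)², so S_0'(5) = -245/4. On the right, S_1'(5) = b, so b = -245/4.

-61.2500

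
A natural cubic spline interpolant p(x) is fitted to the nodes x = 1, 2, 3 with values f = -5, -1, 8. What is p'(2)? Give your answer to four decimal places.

Put σ_i = p'' at the i-th knot. Here h = (1, 1) and Δ = (4, 9), so the interior equations h_(i-1)·σ_(i-1) + 2(h_(i-1)+h_i)·σ_i + h_i·σ_(i+1) = 6(Δ_i − Δ_(i-1)) read
  1·σ_0 + 4·σ_1 + 1·σ_2 = 6(Δ_1 - Δ_0) = 30
Natural end conditions: σ_0 = σ_2 = 0.
Forward elimination and back-substitution give σ_0 = 0, σ_1 = 15/2, σ_2 = 0.
On [2, 3], p'(x) = b_1 + 2c_1·(x - 2) + 3d_1·(x - 2)² with b_1 = Δ_1 - h_1(2σ_1 + σ_2)/6 = 13/2, c_1 = σ_1/2 = 15/4, d_1 = (σ_2 - σ_1)/(6h_1) = -5/4. So p'(2) = 13/2.

6.5000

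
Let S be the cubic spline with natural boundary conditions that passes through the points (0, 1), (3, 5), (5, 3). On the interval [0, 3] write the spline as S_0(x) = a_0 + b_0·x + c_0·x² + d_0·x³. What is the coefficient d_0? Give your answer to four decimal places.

-0.0778

Put σ_i = S'' at the i-th knot. Here h = (3, 2) and Δ = (4/3, -1), so the interior equations h_(i-1)·σ_(i-1) + 2(h_(i-1)+h_i)·σ_i + h_i·σ_(i+1) = 6(Δ_i − Δ_(i-1)) read
  3·σ_0 + 10·σ_1 + 2·σ_2 = 6(Δ_1 - Δ_0) = -14
Natural end conditions: σ_0 = σ_2 = 0.
Solving: σ_0 = 0, σ_1 = -7/5, σ_2 = 0.
On [0, 3], with S_0(x) = a_0 + b_0·x + c_0·x² + d_0·x³: c_0 = σ_0/2 = 0, d_0 = (σ_1 - σ_0)/(6h_0) = -7/90, b_0 = Δ_0 - h_0(2σ_0 + σ_1)/6 = 61/30.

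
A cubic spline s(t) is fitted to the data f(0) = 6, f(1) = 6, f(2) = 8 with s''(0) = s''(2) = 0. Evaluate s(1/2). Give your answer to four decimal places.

5.8125

With m_i denoting the second derivative at x_i, h_i = 1, 1, and Δ_i = (y_(i+1) − y_i)/h_i = 0, 2:
  1·m_0 + 4·m_1 + 1·m_2 = 6(Δ_1 - Δ_0) = 12
Natural end conditions: m_0 = m_2 = 0.
Hence m_0 = 0, m_1 = 3, m_2 = 0.
On [0, 1], s(t) = 6 - 1/2·t + 0·t² + 1/2·t³.
With t = 1/2: s(1/2) = 93/16.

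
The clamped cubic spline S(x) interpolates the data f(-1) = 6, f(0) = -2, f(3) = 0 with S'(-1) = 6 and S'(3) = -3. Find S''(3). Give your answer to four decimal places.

-12.4167

Write σ_i for S''(x_i). With h_i = 1, 3 and divided differences Δ_i = -8, 2/3, the continuity of S' gives the tridiagonal system
  1·σ_0 + 8·σ_1 + 3·σ_2 = 6(Δ_1 - Δ_0) = 52
Clamped end conditions give two more equations: 2h_0·σ_0 + h_0·σ_1 = 6(Δ_0 - S'(-1)) = -84 and h_1·σ_1 + 2h_1·σ_2 = 6(S'(3) - Δ_1) = -22.
Solving: σ_0 = -203/4, σ_1 = 35/2, σ_2 = -149/12.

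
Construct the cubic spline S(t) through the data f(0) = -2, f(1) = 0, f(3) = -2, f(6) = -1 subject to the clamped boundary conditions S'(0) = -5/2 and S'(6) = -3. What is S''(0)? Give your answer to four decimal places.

With M_i denoting the second derivative at x_i, h_i = 1, 2, 3, and Δ_i = (y_(i+1) − y_i)/h_i = 2, -1, 1/3:
  1·M_0 + 6·M_1 + 2·M_2 = 6(Δ_1 - Δ_0) = -18
  2·M_1 + 10·M_2 + 3·M_3 = 6(Δ_2 - Δ_1) = 8
Clamped end conditions give two more equations: 2h_0·M_0 + h_0·M_1 = 6(Δ_0 - S'(0)) = 27 and h_2·M_2 + 2h_2·M_3 = 6(S'(6) - Δ_2) = -20.
Solving: M_0 = 324/19, M_1 = -135/19, M_2 = 72/19, M_3 = -298/57.

17.0526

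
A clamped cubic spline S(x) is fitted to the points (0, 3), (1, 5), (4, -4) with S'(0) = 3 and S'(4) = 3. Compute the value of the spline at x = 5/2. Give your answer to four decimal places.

-0.7656

Write m_i for S''(x_i). With h_i = 1, 3 and divided differences Δ_i = 2, -3, the continuity of S' gives the tridiagonal system
  1·m_0 + 8·m_1 + 3·m_2 = 6(Δ_1 - Δ_0) = -30
Clamped end conditions give two more equations: 2h_0·m_0 + h_0·m_1 = 6(Δ_0 - S'(0)) = -6 and h_1·m_1 + 2h_1·m_2 = 6(S'(4) - Δ_1) = 36.
Solving the tridiagonal system: m_0 = 3/4, m_1 = -15/2, m_2 = 39/4.
On [1, 4], S(x) = 5 - 3/8·(x - 1) - 15/4·(x - 1)² + 23/24·(x - 1)³.
With (x - 1) = 3/2: S(5/2) = -49/64.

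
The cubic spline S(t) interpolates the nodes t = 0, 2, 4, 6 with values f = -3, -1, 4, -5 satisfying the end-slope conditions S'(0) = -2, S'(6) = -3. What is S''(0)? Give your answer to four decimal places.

Put M_i = S'' at the i-th knot. Here h = (2, 2, 2) and Δ = (1, 5/2, -9/2), so the interior equations h_(i-1)·M_(i-1) + 2(h_(i-1)+h_i)·M_i + h_i·M_(i+1) = 6(Δ_i − Δ_(i-1)) read
  2·M_0 + 8·M_1 + 2·M_2 = 6(Δ_1 - Δ_0) = 9
  2·M_1 + 8·M_2 + 2·M_3 = 6(Δ_2 - Δ_1) = -42
Clamped end conditions give two more equations: 2h_0·M_0 + h_0·M_1 = 6(Δ_0 - S'(0)) = 18 and h_2·M_2 + 2h_2·M_3 = 6(S'(6) - Δ_2) = 9.
Solving the tridiagonal system: M_0 = 52/15, M_1 = 31/15, M_2 = -217/30, M_3 = 88/15.

3.4667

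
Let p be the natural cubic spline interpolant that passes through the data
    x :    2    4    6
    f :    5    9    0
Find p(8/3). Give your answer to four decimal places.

7.2963

Write σ_i for p''(x_i). With h_i = 2, 2 and divided differences Δ_i = 2, -9/2, the continuity of p' gives the tridiagonal system
  2·σ_0 + 8·σ_1 + 2·σ_2 = 6(Δ_1 - Δ_0) = -39
Natural end conditions: σ_0 = σ_2 = 0.
Solving the tridiagonal system: σ_0 = 0, σ_1 = -39/8, σ_2 = 0.
On [2, 4], p(x) = 5 + 29/8·(x - 2) + 0·(x - 2)² - 13/32·(x - 2)³.
With (x - 2) = 2/3: p(8/3) = 197/27.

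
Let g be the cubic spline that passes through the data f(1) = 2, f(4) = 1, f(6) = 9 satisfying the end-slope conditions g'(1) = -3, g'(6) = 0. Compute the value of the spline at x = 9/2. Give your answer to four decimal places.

3.3750

Write σ_i for g''(x_i). With h_i = 3, 2 and divided differences Δ_i = -1/3, 4, the continuity of g' gives the tridiagonal system
  3·σ_0 + 10·σ_1 + 2·σ_2 = 6(Δ_1 - Δ_0) = 26
Clamped end conditions give two more equations: 2h_0·σ_0 + h_0·σ_1 = 6(Δ_0 - g'(1)) = 16 and h_1·σ_1 + 2h_1·σ_2 = 6(g'(6) - Δ_1) = -24.
Solving: σ_0 = 2/3, σ_1 = 4, σ_2 = -8.
On [4, 6], g(x) = 1 + 4·(x - 4) + 2·(x - 4)² - 1·(x - 4)³.
With (x - 4) = 1/2: g(9/2) = 27/8.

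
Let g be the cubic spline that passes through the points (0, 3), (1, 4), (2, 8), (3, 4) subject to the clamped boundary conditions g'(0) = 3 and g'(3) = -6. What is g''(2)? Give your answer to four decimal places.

Write M_i for g''(x_i). With h_i = 1, 1, 1 and divided differences Δ_i = 1, 4, -4, the continuity of g' gives the tridiagonal system
  1·M_0 + 4·M_1 + 1·M_2 = 6(Δ_1 - Δ_0) = 18
  1·M_1 + 4·M_2 + 1·M_3 = 6(Δ_2 - Δ_1) = -48
Clamped end conditions give two more equations: 2h_0·M_0 + h_0·M_1 = 6(Δ_0 - g'(0)) = -12 and h_2·M_2 + 2h_2·M_3 = 6(g'(3) - Δ_2) = -12.
Forward elimination and back-substitution give M_0 = -58/5, M_1 = 56/5, M_2 = -76/5, M_3 = 8/5.

-15.2000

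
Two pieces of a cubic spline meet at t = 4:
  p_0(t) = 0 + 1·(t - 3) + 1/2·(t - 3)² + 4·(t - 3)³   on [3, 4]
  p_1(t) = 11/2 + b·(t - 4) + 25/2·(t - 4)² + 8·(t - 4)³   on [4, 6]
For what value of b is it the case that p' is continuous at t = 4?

p_0'(t) = 1 + 1·(t - 3) + 12·(t - 3)², so p_0'(4) = 14. On the right, p_1'(4) = b, so b = 14.

14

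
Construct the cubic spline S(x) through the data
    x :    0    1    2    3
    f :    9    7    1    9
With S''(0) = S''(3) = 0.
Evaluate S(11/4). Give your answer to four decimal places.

Write m_i for S''(x_i). With h_i = 1, 1, 1 and divided differences Δ_i = -2, -6, 8, the continuity of S' gives the tridiagonal system
  1·m_0 + 4·m_1 + 1·m_2 = 6(Δ_1 - Δ_0) = -24
  1·m_1 + 4·m_2 + 1·m_3 = 6(Δ_2 - Δ_1) = 84
Natural end conditions: m_0 = m_3 = 0.
Forward elimination and back-substitution give m_0 = 0, m_1 = -12, m_2 = 24, m_3 = 0.
On [2, 3], S(x) = 1 + 0·(x - 2) + 12·(x - 2)² - 4·(x - 2)³.
With (x - 2) = 3/4: S(11/4) = 97/16.

6.0625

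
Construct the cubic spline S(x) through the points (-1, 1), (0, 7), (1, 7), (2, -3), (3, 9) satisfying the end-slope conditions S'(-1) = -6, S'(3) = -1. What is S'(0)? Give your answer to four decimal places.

8.6964

With m_i denoting the second derivative at x_i, h_i = 1, 1, 1, 1, and Δ_i = (y_(i+1) − y_i)/h_i = 6, 0, -10, 12:
  1·m_0 + 4·m_1 + 1·m_2 = 6(Δ_1 - Δ_0) = -36
  1·m_1 + 4·m_2 + 1·m_3 = 6(Δ_2 - Δ_1) = -60
  1·m_2 + 4·m_3 + 1·m_4 = 6(Δ_3 - Δ_2) = 132
Clamped end conditions give two more equations: 2h_0·m_0 + h_0·m_1 = 6(Δ_0 - S'(-1)) = 72 and h_3·m_3 + 2h_3·m_4 = 6(S'(3) - Δ_3) = -78.
Solving the tridiagonal system: m_0 = 1193/28, m_1 = -185/14, m_2 = -103/4, m_3 = 787/14, m_4 = -1879/28.
On [0, 1], S'(x) = b_1 + 2c_1·x + 3d_1·x² with b_1 = Δ_1 - h_1(2m_1 + m_2)/6 = 487/56, c_1 = m_1/2 = -185/28, d_1 = (m_2 - m_1)/(6h_1) = -117/56. So S'(0) = 487/56.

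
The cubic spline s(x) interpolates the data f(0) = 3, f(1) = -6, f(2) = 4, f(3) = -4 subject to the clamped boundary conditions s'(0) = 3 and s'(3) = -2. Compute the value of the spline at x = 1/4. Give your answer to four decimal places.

2.0406

Write σ_i for s''(x_i). With h_i = 1, 1, 1 and divided differences Δ_i = -9, 10, -8, the continuity of s' gives the tridiagonal system
  1·σ_0 + 4·σ_1 + 1·σ_2 = 6(Δ_1 - Δ_0) = 114
  1·σ_1 + 4·σ_2 + 1·σ_3 = 6(Δ_2 - Δ_1) = -108
Clamped end conditions give two more equations: 2h_0·σ_0 + h_0·σ_1 = 6(Δ_0 - s'(0)) = -72 and h_2·σ_2 + 2h_2·σ_3 = 6(s'(3) - Δ_2) = 36.
Forward elimination and back-substitution give σ_0 = -974/15, σ_1 = 868/15, σ_2 = -788/15, σ_3 = 664/15.
On [0, 1], s(x) = 3 + 3·x - 487/15·x² + 307/15·x³.
With x = 1/4: s(1/4) = 653/320.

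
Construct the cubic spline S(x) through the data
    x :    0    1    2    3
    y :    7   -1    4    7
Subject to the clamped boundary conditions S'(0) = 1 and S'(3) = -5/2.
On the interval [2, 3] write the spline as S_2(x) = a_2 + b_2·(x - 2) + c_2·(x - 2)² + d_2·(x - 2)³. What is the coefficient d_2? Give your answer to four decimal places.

Write M_i for S''(x_i). With h_i = 1, 1, 1 and divided differences Δ_i = -8, 5, 3, the continuity of S' gives the tridiagonal system
  1·M_0 + 4·M_1 + 1·M_2 = 6(Δ_1 - Δ_0) = 78
  1·M_1 + 4·M_2 + 1·M_3 = 6(Δ_2 - Δ_1) = -12
Clamped end conditions give two more equations: 2h_0·M_0 + h_0·M_1 = 6(Δ_0 - S'(0)) = -54 and h_2·M_2 + 2h_2·M_3 = 6(S'(3) - Δ_2) = -33.
Solving the tridiagonal system: M_0 = -647/15, M_1 = 484/15, M_2 = -119/15, M_3 = -188/15.
On [2, 3], with S_2(x) = a_2 + b_2·(x - 2) + c_2·(x - 2)² + d_2·(x - 2)³: c_2 = M_2/2 = -119/30, d_2 = (M_3 - M_2)/(6h_2) = -23/30, b_2 = Δ_2 - h_2(2M_2 + M_3)/6 = 116/15.

-0.7667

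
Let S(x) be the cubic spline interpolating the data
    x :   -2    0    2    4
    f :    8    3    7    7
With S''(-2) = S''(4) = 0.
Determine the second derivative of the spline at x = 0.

4

Write M_i for S''(x_i). With h_i = 2, 2, 2 and divided differences Δ_i = -5/2, 2, 0, the continuity of S' gives the tridiagonal system
  2·M_0 + 8·M_1 + 2·M_2 = 6(Δ_1 - Δ_0) = 27
  2·M_1 + 8·M_2 + 2·M_3 = 6(Δ_2 - Δ_1) = -12
Natural end conditions: M_0 = M_3 = 0.
Solving: M_0 = 0, M_1 = 4, M_2 = -5/2, M_3 = 0.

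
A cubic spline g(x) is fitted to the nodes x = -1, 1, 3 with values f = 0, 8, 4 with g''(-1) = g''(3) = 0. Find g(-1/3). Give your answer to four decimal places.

3.5556

Write M_i for g''(x_i). With h_i = 2, 2 and divided differences Δ_i = 4, -2, the continuity of g' gives the tridiagonal system
  2·M_0 + 8·M_1 + 2·M_2 = 6(Δ_1 - Δ_0) = -36
Natural end conditions: M_0 = M_2 = 0.
Hence M_0 = 0, M_1 = -9/2, M_2 = 0.
On [-1, 1], g(x) = 0 + 11/2·(x + 1) + 0·(x + 1)² - 3/8·(x + 1)³.
With (x + 1) = 2/3: g(-1/3) = 32/9.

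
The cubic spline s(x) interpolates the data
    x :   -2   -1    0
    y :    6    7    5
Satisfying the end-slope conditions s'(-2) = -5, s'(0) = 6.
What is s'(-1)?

-1

Write σ_i for s''(x_i). With h_i = 1, 1 and divided differences Δ_i = 1, -2, the continuity of s' gives the tridiagonal system
  1·σ_0 + 4·σ_1 + 1·σ_2 = 6(Δ_1 - Δ_0) = -18
Clamped end conditions give two more equations: 2h_0·σ_0 + h_0·σ_1 = 6(Δ_0 - s'(-2)) = 36 and h_1·σ_1 + 2h_1·σ_2 = 6(s'(0) - Δ_1) = 48.
Solving the tridiagonal system: σ_0 = 28, σ_1 = -20, σ_2 = 34.
On [-1, 0], s'(x) = b_1 + 2c_1·(x + 1) + 3d_1·(x + 1)² with b_1 = Δ_1 - h_1(2σ_1 + σ_2)/6 = -1, c_1 = σ_1/2 = -10, d_1 = (σ_2 - σ_1)/(6h_1) = 9. So s'(-1) = -1.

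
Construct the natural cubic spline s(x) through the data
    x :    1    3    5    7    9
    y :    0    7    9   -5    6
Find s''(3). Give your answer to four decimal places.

0.3750

Let M_i = s''(x_i). Step sizes h_i = 2, 2, 2, 2; slopes of the chords Δ_i = (y_(i+1) - y_i)/h_i = 7/2, 1, -7, 11/2.
  2·M_0 + 8·M_1 + 2·M_2 = 6(Δ_1 - Δ_0) = -15
  2·M_1 + 8·M_2 + 2·M_3 = 6(Δ_2 - Δ_1) = -48
  2·M_2 + 8·M_3 + 2·M_4 = 6(Δ_3 - Δ_2) = 75
Natural end conditions: M_0 = M_4 = 0.
Forward elimination and back-substitution give M_0 = 0, M_1 = 3/8, M_2 = -9, M_3 = 93/8, M_4 = 0.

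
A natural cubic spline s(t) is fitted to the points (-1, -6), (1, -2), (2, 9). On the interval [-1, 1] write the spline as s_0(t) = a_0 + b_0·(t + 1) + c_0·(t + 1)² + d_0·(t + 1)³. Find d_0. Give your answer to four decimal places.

With σ_i denoting the second derivative at x_i, h_i = 2, 1, and Δ_i = (y_(i+1) − y_i)/h_i = 2, 11:
  2·σ_0 + 6·σ_1 + 1·σ_2 = 6(Δ_1 - Δ_0) = 54
Natural end conditions: σ_0 = σ_2 = 0.
Solving the tridiagonal system: σ_0 = 0, σ_1 = 9, σ_2 = 0.
On [-1, 1], with s_0(t) = a_0 + b_0·(t + 1) + c_0·(t + 1)² + d_0·(t + 1)³: c_0 = σ_0/2 = 0, d_0 = (σ_1 - σ_0)/(6h_0) = 3/4, b_0 = Δ_0 - h_0(2σ_0 + σ_1)/6 = -1.

0.7500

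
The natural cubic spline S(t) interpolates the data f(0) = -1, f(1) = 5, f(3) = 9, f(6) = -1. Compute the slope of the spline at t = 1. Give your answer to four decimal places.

4.9524

Write M_i for S''(x_i). With h_i = 1, 2, 3 and divided differences Δ_i = 6, 2, -10/3, the continuity of S' gives the tridiagonal system
  1·M_0 + 6·M_1 + 2·M_2 = 6(Δ_1 - Δ_0) = -24
  2·M_1 + 10·M_2 + 3·M_3 = 6(Δ_2 - Δ_1) = -32
Natural end conditions: M_0 = M_3 = 0.
Hence M_0 = 0, M_1 = -22/7, M_2 = -18/7, M_3 = 0.
On [1, 3], S'(t) = b_1 + 2c_1·(t - 1) + 3d_1·(t - 1)² with b_1 = Δ_1 - h_1(2M_1 + M_2)/6 = 104/21, c_1 = M_1/2 = -11/7, d_1 = (M_2 - M_1)/(6h_1) = 1/21. So S'(1) = 104/21.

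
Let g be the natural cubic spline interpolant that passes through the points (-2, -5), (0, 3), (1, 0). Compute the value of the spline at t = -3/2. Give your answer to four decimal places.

-1.9063

Write m_i for g''(x_i). With h_i = 2, 1 and divided differences Δ_i = 4, -3, the continuity of g' gives the tridiagonal system
  2·m_0 + 6·m_1 + 1·m_2 = 6(Δ_1 - Δ_0) = -42
Natural end conditions: m_0 = m_2 = 0.
Solving: m_0 = 0, m_1 = -7, m_2 = 0.
On [-2, 0], g(t) = -5 + 19/3·(t + 2) + 0·(t + 2)² - 7/12·(t + 2)³.
With (t + 2) = 1/2: g(-3/2) = -61/32.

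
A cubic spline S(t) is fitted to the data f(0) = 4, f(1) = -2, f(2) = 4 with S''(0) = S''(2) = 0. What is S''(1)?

Put m_i = S'' at the i-th knot. Here h = (1, 1) and Δ = (-6, 6), so the interior equations h_(i-1)·m_(i-1) + 2(h_(i-1)+h_i)·m_i + h_i·m_(i+1) = 6(Δ_i − Δ_(i-1)) read
  1·m_0 + 4·m_1 + 1·m_2 = 6(Δ_1 - Δ_0) = 72
Natural end conditions: m_0 = m_2 = 0.
Solving: m_0 = 0, m_1 = 18, m_2 = 0.

18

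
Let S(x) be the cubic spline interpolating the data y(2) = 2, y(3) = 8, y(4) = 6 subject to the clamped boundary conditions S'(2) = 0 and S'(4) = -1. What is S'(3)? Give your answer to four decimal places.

3.2500

With M_i denoting the second derivative at x_i, h_i = 1, 1, and Δ_i = (y_(i+1) − y_i)/h_i = 6, -2:
  1·M_0 + 4·M_1 + 1·M_2 = 6(Δ_1 - Δ_0) = -48
Clamped end conditions give two more equations: 2h_0·M_0 + h_0·M_1 = 6(Δ_0 - S'(2)) = 36 and h_1·M_1 + 2h_1·M_2 = 6(S'(4) - Δ_1) = 6.
Solving: M_0 = 59/2, M_1 = -23, M_2 = 29/2.
On [3, 4], S'(x) = b_1 + 2c_1·(x - 3) + 3d_1·(x - 3)² with b_1 = Δ_1 - h_1(2M_1 + M_2)/6 = 13/4, c_1 = M_1/2 = -23/2, d_1 = (M_2 - M_1)/(6h_1) = 25/4. So S'(3) = 13/4.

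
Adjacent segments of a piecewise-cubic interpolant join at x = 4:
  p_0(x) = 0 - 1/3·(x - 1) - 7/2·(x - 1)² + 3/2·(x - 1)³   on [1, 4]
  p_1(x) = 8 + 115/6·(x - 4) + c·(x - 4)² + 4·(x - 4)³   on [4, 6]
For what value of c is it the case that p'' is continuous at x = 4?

10

p_0''(x) = -7 + 9·(x - 1), so p_0''(4) = 20. On the right, p_1''(4) = 2c, so c = 10.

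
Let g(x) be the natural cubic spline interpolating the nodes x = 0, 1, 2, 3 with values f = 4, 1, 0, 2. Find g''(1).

Put M_i = g'' at the i-th knot. Here h = (1, 1, 1) and Δ = (-3, -1, 2), so the interior equations h_(i-1)·M_(i-1) + 2(h_(i-1)+h_i)·M_i + h_i·M_(i+1) = 6(Δ_i − Δ_(i-1)) read
  1·M_0 + 4·M_1 + 1·M_2 = 6(Δ_1 - Δ_0) = 12
  1·M_1 + 4·M_2 + 1·M_3 = 6(Δ_2 - Δ_1) = 18
Natural end conditions: M_0 = M_3 = 0.
Hence M_0 = 0, M_1 = 2, M_2 = 4, M_3 = 0.

2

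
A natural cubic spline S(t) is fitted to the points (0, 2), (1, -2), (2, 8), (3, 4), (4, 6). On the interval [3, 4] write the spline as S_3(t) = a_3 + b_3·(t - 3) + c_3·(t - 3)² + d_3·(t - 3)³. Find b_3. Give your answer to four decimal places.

-3.7143

Write M_i for S''(x_i). With h_i = 1, 1, 1, 1 and divided differences Δ_i = -4, 10, -4, 2, the continuity of S' gives the tridiagonal system
  1·M_0 + 4·M_1 + 1·M_2 = 6(Δ_1 - Δ_0) = 84
  1·M_1 + 4·M_2 + 1·M_3 = 6(Δ_2 - Δ_1) = -84
  1·M_2 + 4·M_3 + 1·M_4 = 6(Δ_3 - Δ_2) = 36
Natural end conditions: M_0 = M_4 = 0.
Forward elimination and back-substitution give M_0 = 0, M_1 = 204/7, M_2 = -228/7, M_3 = 120/7, M_4 = 0.
On [3, 4], with S_3(t) = a_3 + b_3·(t - 3) + c_3·(t - 3)² + d_3·(t - 3)³: c_3 = M_3/2 = 60/7, d_3 = (M_4 - M_3)/(6h_3) = -20/7, b_3 = Δ_3 - h_3(2M_3 + M_4)/6 = -26/7.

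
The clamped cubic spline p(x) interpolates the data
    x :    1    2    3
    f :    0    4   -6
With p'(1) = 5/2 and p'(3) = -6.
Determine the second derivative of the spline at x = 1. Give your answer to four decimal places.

Let σ_i = p''(x_i). Step sizes h_i = 1, 1; slopes of the chords Δ_i = (y_(i+1) - y_i)/h_i = 4, -10.
  1·σ_0 + 4·σ_1 + 1·σ_2 = 6(Δ_1 - Δ_0) = -84
Clamped end conditions give two more equations: 2h_0·σ_0 + h_0·σ_1 = 6(Δ_0 - p'(1)) = 9 and h_1·σ_1 + 2h_1·σ_2 = 6(p'(3) - Δ_1) = 24.
Hence σ_0 = 85/4, σ_1 = -67/2, σ_2 = 115/4.

21.2500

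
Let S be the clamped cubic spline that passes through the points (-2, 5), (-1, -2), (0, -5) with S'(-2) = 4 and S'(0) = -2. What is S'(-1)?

-8

Let M_i = S''(x_i). Step sizes h_i = 1, 1; slopes of the chords Δ_i = (y_(i+1) - y_i)/h_i = -7, -3.
  1·M_0 + 4·M_1 + 1·M_2 = 6(Δ_1 - Δ_0) = 24
Clamped end conditions give two more equations: 2h_0·M_0 + h_0·M_1 = 6(Δ_0 - S'(-2)) = -66 and h_1·M_1 + 2h_1·M_2 = 6(S'(0) - Δ_1) = 6.
Hence M_0 = -42, M_1 = 18, M_2 = -6.
On [-1, 0], S'(t) = b_1 + 2c_1·(t + 1) + 3d_1·(t + 1)² with b_1 = Δ_1 - h_1(2M_1 + M_2)/6 = -8, c_1 = M_1/2 = 9, d_1 = (M_2 - M_1)/(6h_1) = -4. So S'(-1) = -8.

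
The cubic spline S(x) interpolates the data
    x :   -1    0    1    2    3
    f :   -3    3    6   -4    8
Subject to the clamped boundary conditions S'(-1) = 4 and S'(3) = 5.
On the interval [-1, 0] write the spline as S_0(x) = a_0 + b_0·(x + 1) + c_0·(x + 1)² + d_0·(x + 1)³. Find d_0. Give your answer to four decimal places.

Put M_i = S'' at the i-th knot. Here h = (1, 1, 1, 1) and Δ = (6, 3, -10, 12), so the interior equations h_(i-1)·M_(i-1) + 2(h_(i-1)+h_i)·M_i + h_i·M_(i+1) = 6(Δ_i − Δ_(i-1)) read
  1·M_0 + 4·M_1 + 1·M_2 = 6(Δ_1 - Δ_0) = -18
  1·M_1 + 4·M_2 + 1·M_3 = 6(Δ_2 - Δ_1) = -78
  1·M_2 + 4·M_3 + 1·M_4 = 6(Δ_3 - Δ_2) = 132
Clamped end conditions give two more equations: 2h_0·M_0 + h_0·M_1 = 6(Δ_0 - S'(-1)) = 12 and h_3·M_3 + 2h_3·M_4 = 6(S'(3) - Δ_3) = -42.
Forward elimination and back-substitution give M_0 = 65/14, M_1 = 19/7, M_2 = -67/2, M_3 = 373/7, M_4 = -667/14.
On [-1, 0], with S_0(x) = a_0 + b_0·(x + 1) + c_0·(x + 1)² + d_0·(x + 1)³: c_0 = M_0/2 = 65/28, d_0 = (M_1 - M_0)/(6h_0) = -9/28, b_0 = Δ_0 - h_0(2M_0 + M_1)/6 = 4.

-0.3214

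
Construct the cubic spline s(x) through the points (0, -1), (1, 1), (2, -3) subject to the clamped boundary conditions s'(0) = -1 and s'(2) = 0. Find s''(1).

Let M_i = s''(x_i). Step sizes h_i = 1, 1; slopes of the chords Δ_i = (y_(i+1) - y_i)/h_i = 2, -4.
  1·M_0 + 4·M_1 + 1·M_2 = 6(Δ_1 - Δ_0) = -36
Clamped end conditions give two more equations: 2h_0·M_0 + h_0·M_1 = 6(Δ_0 - s'(0)) = 18 and h_1·M_1 + 2h_1·M_2 = 6(s'(2) - Δ_1) = 24.
Solving: M_0 = 37/2, M_1 = -19, M_2 = 43/2.

-19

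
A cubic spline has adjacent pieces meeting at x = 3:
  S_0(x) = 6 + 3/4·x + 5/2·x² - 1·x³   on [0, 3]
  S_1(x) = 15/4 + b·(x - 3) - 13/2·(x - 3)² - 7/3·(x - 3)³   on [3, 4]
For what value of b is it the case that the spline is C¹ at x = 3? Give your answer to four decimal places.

-11.2500

S_0'(x) = 3/4 + 5·x - 3·x², so S_0'(3) = -45/4. On the right, S_1'(3) = b, so b = -45/4.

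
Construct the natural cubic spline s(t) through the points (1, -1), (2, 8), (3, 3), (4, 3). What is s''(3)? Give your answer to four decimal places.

Let M_i = s''(x_i). Step sizes h_i = 1, 1, 1; slopes of the chords Δ_i = (y_(i+1) - y_i)/h_i = 9, -5, 0.
  1·M_0 + 4·M_1 + 1·M_2 = 6(Δ_1 - Δ_0) = -84
  1·M_1 + 4·M_2 + 1·M_3 = 6(Δ_2 - Δ_1) = 30
Natural end conditions: M_0 = M_3 = 0.
Hence M_0 = 0, M_1 = -122/5, M_2 = 68/5, M_3 = 0.

13.6000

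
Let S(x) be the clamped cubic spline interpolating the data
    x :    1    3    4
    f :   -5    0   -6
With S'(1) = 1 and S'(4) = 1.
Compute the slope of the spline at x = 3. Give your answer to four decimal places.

With M_i denoting the second derivative at x_i, h_i = 2, 1, and Δ_i = (y_(i+1) − y_i)/h_i = 5/2, -6:
  2·M_0 + 6·M_1 + 1·M_2 = 6(Δ_1 - Δ_0) = -51
Clamped end conditions give two more equations: 2h_0·M_0 + h_0·M_1 = 6(Δ_0 - S'(1)) = 9 and h_1·M_1 + 2h_1·M_2 = 6(S'(4) - Δ_1) = 42.
Solving the tridiagonal system: M_0 = 43/4, M_1 = -17, M_2 = 59/2.
On [3, 4], S'(x) = b_1 + 2c_1·(x - 3) + 3d_1·(x - 3)² with b_1 = Δ_1 - h_1(2M_1 + M_2)/6 = -21/4, c_1 = M_1/2 = -17/2, d_1 = (M_2 - M_1)/(6h_1) = 31/4. So S'(3) = -21/4.

-5.2500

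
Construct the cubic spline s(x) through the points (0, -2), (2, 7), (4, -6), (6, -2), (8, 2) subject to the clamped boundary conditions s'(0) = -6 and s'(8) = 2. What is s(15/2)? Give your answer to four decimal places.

With σ_i denoting the second derivative at x_i, h_i = 2, 2, 2, 2, and Δ_i = (y_(i+1) − y_i)/h_i = 9/2, -13/2, 2, 2:
  2·σ_0 + 8·σ_1 + 2·σ_2 = 6(Δ_1 - Δ_0) = -66
  2·σ_1 + 8·σ_2 + 2·σ_3 = 6(Δ_2 - Δ_1) = 51
  2·σ_2 + 8·σ_3 + 2·σ_4 = 6(Δ_3 - Δ_2) = 0
Clamped end conditions give two more equations: 2h_0·σ_0 + h_0·σ_1 = 6(Δ_0 - s'(0)) = 63 and h_3·σ_3 + 2h_3·σ_4 = 6(s'(8) - Δ_3) = 0.
Forward elimination and back-substitution give σ_0 = 341/14, σ_1 = -241/14, σ_2 = 23/2, σ_3 = -23/7, σ_4 = 23/14.
On [6, 8], s(x) = -2 + 51/14·(x - 6) - 23/14·(x - 6)² + 23/56·(x - 6)³.
With (x - 6) = 3/2: s(15/2) = 517/448.

1.1540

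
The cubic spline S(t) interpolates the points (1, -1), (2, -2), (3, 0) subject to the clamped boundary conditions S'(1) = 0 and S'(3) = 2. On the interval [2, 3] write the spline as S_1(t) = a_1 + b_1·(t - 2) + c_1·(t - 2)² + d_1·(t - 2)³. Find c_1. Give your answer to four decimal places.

3.5000

Write m_i for S''(x_i). With h_i = 1, 1 and divided differences Δ_i = -1, 2, the continuity of S' gives the tridiagonal system
  1·m_0 + 4·m_1 + 1·m_2 = 6(Δ_1 - Δ_0) = 18
Clamped end conditions give two more equations: 2h_0·m_0 + h_0·m_1 = 6(Δ_0 - S'(1)) = -6 and h_1·m_1 + 2h_1·m_2 = 6(S'(3) - Δ_1) = 0.
Forward elimination and back-substitution give m_0 = -13/2, m_1 = 7, m_2 = -7/2.
On [2, 3], with S_1(t) = a_1 + b_1·(t - 2) + c_1·(t - 2)² + d_1·(t - 2)³: c_1 = m_1/2 = 7/2, d_1 = (m_2 - m_1)/(6h_1) = -7/4, b_1 = Δ_1 - h_1(2m_1 + m_2)/6 = 1/4.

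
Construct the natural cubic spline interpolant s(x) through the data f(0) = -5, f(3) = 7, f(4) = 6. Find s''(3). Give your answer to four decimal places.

Write M_i for s''(x_i). With h_i = 3, 1 and divided differences Δ_i = 4, -1, the continuity of s' gives the tridiagonal system
  3·M_0 + 8·M_1 + 1·M_2 = 6(Δ_1 - Δ_0) = -30
Natural end conditions: M_0 = M_2 = 0.
Hence M_0 = 0, M_1 = -15/4, M_2 = 0.

-3.7500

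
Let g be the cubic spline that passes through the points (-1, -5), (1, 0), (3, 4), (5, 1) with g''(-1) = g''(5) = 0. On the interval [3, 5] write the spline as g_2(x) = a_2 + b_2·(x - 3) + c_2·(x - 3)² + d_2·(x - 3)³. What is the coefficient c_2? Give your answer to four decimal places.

-1.3500

With m_i denoting the second derivative at x_i, h_i = 2, 2, 2, and Δ_i = (y_(i+1) − y_i)/h_i = 5/2, 2, -3/2:
  2·m_0 + 8·m_1 + 2·m_2 = 6(Δ_1 - Δ_0) = -3
  2·m_1 + 8·m_2 + 2·m_3 = 6(Δ_2 - Δ_1) = -21
Natural end conditions: m_0 = m_3 = 0.
Hence m_0 = 0, m_1 = 3/10, m_2 = -27/10, m_3 = 0.
On [3, 5], with g_2(x) = a_2 + b_2·(x - 3) + c_2·(x - 3)² + d_2·(x - 3)³: c_2 = m_2/2 = -27/20, d_2 = (m_3 - m_2)/(6h_2) = 9/40, b_2 = Δ_2 - h_2(2m_2 + m_3)/6 = 3/10.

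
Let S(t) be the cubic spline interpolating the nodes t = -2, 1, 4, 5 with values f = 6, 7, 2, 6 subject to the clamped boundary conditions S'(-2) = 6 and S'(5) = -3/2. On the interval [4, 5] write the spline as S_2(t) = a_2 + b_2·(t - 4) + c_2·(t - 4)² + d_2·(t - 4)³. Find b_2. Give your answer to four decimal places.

4.9032

Put M_i = S'' at the i-th knot. Here h = (3, 3, 1) and Δ = (1/3, -5/3, 4), so the interior equations h_(i-1)·M_(i-1) + 2(h_(i-1)+h_i)·M_i + h_i·M_(i+1) = 6(Δ_i − Δ_(i-1)) read
  3·M_0 + 12·M_1 + 3·M_2 = 6(Δ_1 - Δ_0) = -12
  3·M_1 + 8·M_2 + 1·M_3 = 6(Δ_2 - Δ_1) = 34
Clamped end conditions give two more equations: 2h_0·M_0 + h_0·M_1 = 6(Δ_0 - S'(-2)) = -34 and h_2·M_2 + 2h_2·M_3 = 6(S'(5) - Δ_2) = -33.
Solving the tridiagonal system: M_0 = -451/93, M_1 = -152/93, M_2 = 229/31, M_3 = -626/31.
On [4, 5], with S_2(t) = a_2 + b_2·(t - 4) + c_2·(t - 4)² + d_2·(t - 4)³: c_2 = M_2/2 = 229/62, d_2 = (M_3 - M_2)/(6h_2) = -285/62, b_2 = Δ_2 - h_2(2M_2 + M_3)/6 = 152/31.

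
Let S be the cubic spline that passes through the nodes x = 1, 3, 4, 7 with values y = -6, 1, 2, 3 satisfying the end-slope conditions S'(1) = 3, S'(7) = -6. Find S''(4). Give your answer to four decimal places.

With m_i denoting the second derivative at x_i, h_i = 2, 1, 3, and Δ_i = (y_(i+1) − y_i)/h_i = 7/2, 1, 1/3:
  2·m_0 + 6·m_1 + 1·m_2 = 6(Δ_1 - Δ_0) = -15
  1·m_1 + 8·m_2 + 3·m_3 = 6(Δ_2 - Δ_1) = -4
Clamped end conditions give two more equations: 2h_0·m_0 + h_0·m_1 = 6(Δ_0 - S'(1)) = 3 and h_2·m_2 + 2h_2·m_3 = 6(S'(7) - Δ_2) = -38.
Solving: m_0 = 113/42, m_1 = -163/42, m_2 = 61/21, m_3 = -109/14.

2.9048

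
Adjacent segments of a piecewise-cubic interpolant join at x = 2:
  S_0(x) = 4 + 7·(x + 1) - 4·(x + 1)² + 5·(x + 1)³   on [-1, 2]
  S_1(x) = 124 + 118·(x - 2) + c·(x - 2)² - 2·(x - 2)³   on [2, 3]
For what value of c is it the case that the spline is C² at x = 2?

S_0''(x) = -8 + 30·(x + 1), so S_0''(2) = 82. On the right, S_1''(2) = 2c, so c = 41.

41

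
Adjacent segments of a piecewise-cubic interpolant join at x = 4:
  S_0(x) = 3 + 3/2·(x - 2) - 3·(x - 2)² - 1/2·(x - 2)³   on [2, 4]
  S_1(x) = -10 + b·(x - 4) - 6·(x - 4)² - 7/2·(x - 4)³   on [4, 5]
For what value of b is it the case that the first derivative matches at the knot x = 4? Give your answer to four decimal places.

-16.5000

S_0'(x) = 3/2 - 6·(x - 2) - 3/2·(x - 2)², so S_0'(4) = -33/2. On the right, S_1'(4) = b, so b = -33/2.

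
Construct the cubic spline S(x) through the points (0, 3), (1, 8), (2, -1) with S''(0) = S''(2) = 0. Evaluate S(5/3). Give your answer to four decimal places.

Write m_i for S''(x_i). With h_i = 1, 1 and divided differences Δ_i = 5, -9, the continuity of S' gives the tridiagonal system
  1·m_0 + 4·m_1 + 1·m_2 = 6(Δ_1 - Δ_0) = -84
Natural end conditions: m_0 = m_2 = 0.
Hence m_0 = 0, m_1 = -21, m_2 = 0.
On [1, 2], S(x) = 8 - 2·(x - 1) - 21/2·(x - 1)² + 7/2·(x - 1)³.
With (x - 1) = 2/3: S(5/3) = 82/27.

3.0370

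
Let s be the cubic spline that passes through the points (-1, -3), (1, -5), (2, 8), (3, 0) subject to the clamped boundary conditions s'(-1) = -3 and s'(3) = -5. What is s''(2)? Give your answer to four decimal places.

Put σ_i = s'' at the i-th knot. Here h = (2, 1, 1) and Δ = (-1, 13, -8), so the interior equations h_(i-1)·σ_(i-1) + 2(h_(i-1)+h_i)·σ_i + h_i·σ_(i+1) = 6(Δ_i − Δ_(i-1)) read
  2·σ_0 + 6·σ_1 + 1·σ_2 = 6(Δ_1 - Δ_0) = 84
  1·σ_1 + 4·σ_2 + 1·σ_3 = 6(Δ_2 - Δ_1) = -126
Clamped end conditions give two more equations: 2h_0·σ_0 + h_0·σ_1 = 6(Δ_0 - s'(-1)) = 12 and h_2·σ_2 + 2h_2·σ_3 = 6(s'(3) - Δ_2) = 18.
Solving: σ_0 = -103/11, σ_1 = 272/11, σ_2 = -502/11, σ_3 = 350/11.

-45.6364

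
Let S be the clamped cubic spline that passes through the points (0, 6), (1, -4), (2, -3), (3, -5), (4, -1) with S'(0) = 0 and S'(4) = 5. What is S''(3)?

Let M_i = S''(x_i). Step sizes h_i = 1, 1, 1, 1; slopes of the chords Δ_i = (y_(i+1) - y_i)/h_i = -10, 1, -2, 4.
  1·M_0 + 4·M_1 + 1·M_2 = 6(Δ_1 - Δ_0) = 66
  1·M_1 + 4·M_2 + 1·M_3 = 6(Δ_2 - Δ_1) = -18
  1·M_2 + 4·M_3 + 1·M_4 = 6(Δ_3 - Δ_2) = 36
Clamped end conditions give two more equations: 2h_0·M_0 + h_0·M_1 = 6(Δ_0 - S'(0)) = -60 and h_3·M_3 + 2h_3·M_4 = 6(S'(4) - Δ_3) = 6.
Forward elimination and back-substitution give M_0 = -46, M_1 = 32, M_2 = -16, M_3 = 14, M_4 = -4.

14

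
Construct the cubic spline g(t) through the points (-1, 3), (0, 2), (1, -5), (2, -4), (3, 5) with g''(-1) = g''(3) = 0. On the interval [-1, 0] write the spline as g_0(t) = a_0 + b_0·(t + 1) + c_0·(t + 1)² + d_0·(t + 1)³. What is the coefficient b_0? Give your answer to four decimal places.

Write M_i for g''(x_i). With h_i = 1, 1, 1, 1 and divided differences Δ_i = -1, -7, 1, 9, the continuity of g' gives the tridiagonal system
  1·M_0 + 4·M_1 + 1·M_2 = 6(Δ_1 - Δ_0) = -36
  1·M_1 + 4·M_2 + 1·M_3 = 6(Δ_2 - Δ_1) = 48
  1·M_2 + 4·M_3 + 1·M_4 = 6(Δ_3 - Δ_2) = 48
Natural end conditions: M_0 = M_4 = 0.
Solving: M_0 = 0, M_1 = -171/14, M_2 = 90/7, M_3 = 123/14, M_4 = 0.
On [-1, 0], with g_0(t) = a_0 + b_0·(t + 1) + c_0·(t + 1)² + d_0·(t + 1)³: c_0 = M_0/2 = 0, d_0 = (M_1 - M_0)/(6h_0) = -57/28, b_0 = Δ_0 - h_0(2M_0 + M_1)/6 = 29/28.

1.0357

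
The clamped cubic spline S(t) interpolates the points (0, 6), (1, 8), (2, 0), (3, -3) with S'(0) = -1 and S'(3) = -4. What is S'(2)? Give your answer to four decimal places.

Let M_i = S''(x_i). Step sizes h_i = 1, 1, 1; slopes of the chords Δ_i = (y_(i+1) - y_i)/h_i = 2, -8, -3.
  1·M_0 + 4·M_1 + 1·M_2 = 6(Δ_1 - Δ_0) = -60
  1·M_1 + 4·M_2 + 1·M_3 = 6(Δ_2 - Δ_1) = 30
Clamped end conditions give two more equations: 2h_0·M_0 + h_0·M_1 = 6(Δ_0 - S'(0)) = 18 and h_2·M_2 + 2h_2·M_3 = 6(S'(3) - Δ_2) = -6.
Forward elimination and back-substitution give M_0 = 106/5, M_1 = -122/5, M_2 = 82/5, M_3 = -56/5.
On [2, 3], S'(t) = b_2 + 2c_2·(t - 2) + 3d_2·(t - 2)² with b_2 = Δ_2 - h_2(2M_2 + M_3)/6 = -33/5, c_2 = M_2/2 = 41/5, d_2 = (M_3 - M_2)/(6h_2) = -23/5. So S'(2) = -33/5.

-6.6000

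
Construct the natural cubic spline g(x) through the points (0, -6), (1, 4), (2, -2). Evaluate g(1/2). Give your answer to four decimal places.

0.5000

Write m_i for g''(x_i). With h_i = 1, 1 and divided differences Δ_i = 10, -6, the continuity of g' gives the tridiagonal system
  1·m_0 + 4·m_1 + 1·m_2 = 6(Δ_1 - Δ_0) = -96
Natural end conditions: m_0 = m_2 = 0.
Hence m_0 = 0, m_1 = -24, m_2 = 0.
On [0, 1], g(x) = -6 + 14·x + 0·x² - 4·x³.
With x = 1/2: g(1/2) = 1/2.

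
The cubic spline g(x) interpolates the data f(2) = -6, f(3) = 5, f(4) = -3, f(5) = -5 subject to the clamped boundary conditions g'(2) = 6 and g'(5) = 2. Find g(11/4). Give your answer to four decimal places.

3.1500

Write σ_i for g''(x_i). With h_i = 1, 1, 1 and divided differences Δ_i = 11, -8, -2, the continuity of g' gives the tridiagonal system
  1·σ_0 + 4·σ_1 + 1·σ_2 = 6(Δ_1 - Δ_0) = -114
  1·σ_1 + 4·σ_2 + 1·σ_3 = 6(Δ_2 - Δ_1) = 36
Clamped end conditions give two more equations: 2h_0·σ_0 + h_0·σ_1 = 6(Δ_0 - g'(2)) = 30 and h_2·σ_2 + 2h_2·σ_3 = 6(g'(5) - Δ_2) = 24.
Forward elimination and back-substitution give σ_0 = 542/15, σ_1 = -634/15, σ_2 = 284/15, σ_3 = 38/15.
On [2, 3], g(x) = -6 + 6·(x - 2) + 271/15·(x - 2)² - 196/15·(x - 2)³.
With (x - 2) = 3/4: g(11/4) = 63/20.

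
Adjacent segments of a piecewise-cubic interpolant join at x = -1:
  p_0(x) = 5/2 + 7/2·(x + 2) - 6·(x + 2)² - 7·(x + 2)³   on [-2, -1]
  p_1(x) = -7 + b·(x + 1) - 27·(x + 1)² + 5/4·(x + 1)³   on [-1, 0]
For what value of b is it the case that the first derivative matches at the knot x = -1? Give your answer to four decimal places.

p_0'(x) = 7/2 - 12·(x + 2) - 21·(x + 2)², so p_0'(-1) = -59/2. On the right, p_1'(-1) = b, so b = -59/2.

-29.5000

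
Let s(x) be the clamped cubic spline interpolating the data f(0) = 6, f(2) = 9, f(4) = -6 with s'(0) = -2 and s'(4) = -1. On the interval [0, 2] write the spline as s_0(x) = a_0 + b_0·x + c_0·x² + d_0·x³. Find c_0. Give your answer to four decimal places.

With M_i denoting the second derivative at x_i, h_i = 2, 2, and Δ_i = (y_(i+1) − y_i)/h_i = 3/2, -15/2:
  2·M_0 + 8·M_1 + 2·M_2 = 6(Δ_1 - Δ_0) = -54
Clamped end conditions give two more equations: 2h_0·M_0 + h_0·M_1 = 6(Δ_0 - s'(0)) = 21 and h_1·M_1 + 2h_1·M_2 = 6(s'(4) - Δ_1) = 39.
Forward elimination and back-substitution give M_0 = 49/4, M_1 = -14, M_2 = 67/4.
On [0, 2], with s_0(x) = a_0 + b_0·x + c_0·x² + d_0·x³: c_0 = M_0/2 = 49/8, d_0 = (M_1 - M_0)/(6h_0) = -35/16, b_0 = Δ_0 - h_0(2M_0 + M_1)/6 = -2.

6.1250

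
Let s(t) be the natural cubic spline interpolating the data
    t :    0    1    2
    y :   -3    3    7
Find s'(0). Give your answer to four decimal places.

Let m_i = s''(x_i). Step sizes h_i = 1, 1; slopes of the chords Δ_i = (y_(i+1) - y_i)/h_i = 6, 4.
  1·m_0 + 4·m_1 + 1·m_2 = 6(Δ_1 - Δ_0) = -12
Natural end conditions: m_0 = m_2 = 0.
Forward elimination and back-substitution give m_0 = 0, m_1 = -3, m_2 = 0.
On [0, 1], s'(t) = b_0 + 2c_0·t + 3d_0·t² with b_0 = Δ_0 - h_0(2m_0 + m_1)/6 = 13/2, c_0 = m_0/2 = 0, d_0 = (m_1 - m_0)/(6h_0) = -1/2. So s'(0) = 13/2.

6.5000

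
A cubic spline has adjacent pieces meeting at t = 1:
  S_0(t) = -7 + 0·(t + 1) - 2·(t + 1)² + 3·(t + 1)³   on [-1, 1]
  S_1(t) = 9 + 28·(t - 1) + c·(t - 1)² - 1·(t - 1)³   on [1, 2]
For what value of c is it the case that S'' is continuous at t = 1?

S_0''(t) = -4 + 18·(t + 1), so S_0''(1) = 32. On the right, S_1''(1) = 2c, so c = 16.

16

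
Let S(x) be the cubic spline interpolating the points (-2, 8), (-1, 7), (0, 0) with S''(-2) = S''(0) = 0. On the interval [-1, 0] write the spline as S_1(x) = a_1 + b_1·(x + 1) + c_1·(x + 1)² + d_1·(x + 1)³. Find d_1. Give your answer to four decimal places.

Write M_i for S''(x_i). With h_i = 1, 1 and divided differences Δ_i = -1, -7, the continuity of S' gives the tridiagonal system
  1·M_0 + 4·M_1 + 1·M_2 = 6(Δ_1 - Δ_0) = -36
Natural end conditions: M_0 = M_2 = 0.
Solving the tridiagonal system: M_0 = 0, M_1 = -9, M_2 = 0.
On [-1, 0], with S_1(x) = a_1 + b_1·(x + 1) + c_1·(x + 1)² + d_1·(x + 1)³: c_1 = M_1/2 = -9/2, d_1 = (M_2 - M_1)/(6h_1) = 3/2, b_1 = Δ_1 - h_1(2M_1 + M_2)/6 = -4.

1.5000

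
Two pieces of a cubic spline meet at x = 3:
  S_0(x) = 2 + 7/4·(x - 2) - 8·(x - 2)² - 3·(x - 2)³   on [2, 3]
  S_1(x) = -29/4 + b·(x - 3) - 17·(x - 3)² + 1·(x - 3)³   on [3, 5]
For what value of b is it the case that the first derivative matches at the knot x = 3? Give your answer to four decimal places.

-23.2500

S_0'(x) = 7/4 - 16·(x - 2) - 9·(x - 2)², so S_0'(3) = -93/4. On the right, S_1'(3) = b, so b = -93/4.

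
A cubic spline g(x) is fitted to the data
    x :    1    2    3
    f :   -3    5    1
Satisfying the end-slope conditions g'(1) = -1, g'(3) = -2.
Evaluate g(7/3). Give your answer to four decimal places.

4.6667

With m_i denoting the second derivative at x_i, h_i = 1, 1, and Δ_i = (y_(i+1) − y_i)/h_i = 8, -4:
  1·m_0 + 4·m_1 + 1·m_2 = 6(Δ_1 - Δ_0) = -72
Clamped end conditions give two more equations: 2h_0·m_0 + h_0·m_1 = 6(Δ_0 - g'(1)) = 54 and h_1·m_1 + 2h_1·m_2 = 6(g'(3) - Δ_1) = 12.
Hence m_0 = 89/2, m_1 = -35, m_2 = 47/2.
On [2, 3], g(x) = 5 + 15/4·(x - 2) - 35/2·(x - 2)² + 39/4·(x - 2)³.
With (x - 2) = 1/3: g(7/3) = 14/3.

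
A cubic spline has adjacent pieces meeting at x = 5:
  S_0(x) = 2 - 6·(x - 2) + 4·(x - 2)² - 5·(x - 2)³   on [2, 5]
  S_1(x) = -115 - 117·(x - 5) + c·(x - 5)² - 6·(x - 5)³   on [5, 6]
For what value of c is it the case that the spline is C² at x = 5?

-41

S_0''(x) = 8 - 30·(x - 2), so S_0''(5) = -82. On the right, S_1''(5) = 2c, so c = -41.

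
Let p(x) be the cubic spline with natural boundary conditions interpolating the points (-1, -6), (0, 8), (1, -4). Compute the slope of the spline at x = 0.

1

Let σ_i = p''(x_i). Step sizes h_i = 1, 1; slopes of the chords Δ_i = (y_(i+1) - y_i)/h_i = 14, -12.
  1·σ_0 + 4·σ_1 + 1·σ_2 = 6(Δ_1 - Δ_0) = -156
Natural end conditions: σ_0 = σ_2 = 0.
Hence σ_0 = 0, σ_1 = -39, σ_2 = 0.
On [0, 1], p'(x) = b_1 + 2c_1·x + 3d_1·x² with b_1 = Δ_1 - h_1(2σ_1 + σ_2)/6 = 1, c_1 = σ_1/2 = -39/2, d_1 = (σ_2 - σ_1)/(6h_1) = 13/2. So p'(0) = 1.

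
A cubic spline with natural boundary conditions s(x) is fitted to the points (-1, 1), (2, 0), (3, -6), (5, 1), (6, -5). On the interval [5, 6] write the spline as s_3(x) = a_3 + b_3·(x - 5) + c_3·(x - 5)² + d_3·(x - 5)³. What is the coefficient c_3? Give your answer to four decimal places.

-7.3180

Let m_i = s''(x_i). Step sizes h_i = 3, 1, 2, 1; slopes of the chords Δ_i = (y_(i+1) - y_i)/h_i = -1/3, -6, 7/2, -6.
  3·m_0 + 8·m_1 + 1·m_2 = 6(Δ_1 - Δ_0) = -34
  1·m_1 + 6·m_2 + 2·m_3 = 6(Δ_2 - Δ_1) = 57
  2·m_2 + 6·m_3 + 1·m_4 = 6(Δ_3 - Δ_2) = -57
Natural end conditions: m_0 = m_4 = 0.
Solving: m_0 = 0, m_1 = -772/125, m_2 = 1926/125, m_3 = -3659/250, m_4 = 0.
On [5, 6], with s_3(x) = a_3 + b_3·(x - 5) + c_3·(x - 5)² + d_3·(x - 5)³: c_3 = m_3/2 = -3659/500, d_3 = (m_4 - m_3)/(6h_3) = 3659/1500, b_3 = Δ_3 - h_3(2m_3 + m_4)/6 = -841/750.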